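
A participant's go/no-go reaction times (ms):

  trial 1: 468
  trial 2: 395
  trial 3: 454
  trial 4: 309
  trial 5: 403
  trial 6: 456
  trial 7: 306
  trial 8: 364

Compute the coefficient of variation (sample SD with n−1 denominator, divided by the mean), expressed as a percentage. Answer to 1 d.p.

16.3%

n = 8, Σ = 3155, M = 394.3750
Σ(x−M)² = 28869.875; s = √(28869.875/7) = 64.2205
CV = 64.2205 / 394.3750 = 0.16284 = 16.284%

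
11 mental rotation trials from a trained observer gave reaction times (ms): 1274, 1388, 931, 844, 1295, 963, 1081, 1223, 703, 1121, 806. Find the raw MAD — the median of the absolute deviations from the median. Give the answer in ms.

Sorted: 703, 806, 844, 931, 963, 1081, 1121, 1223, 1274, 1295, 1388 → median = 1081
|x − 1081|: 193, 307, 150, 237, 214, 118, 0, 142, 378, 40, 275
Sorted deviations: 0, 40, 118, 142, 150, 193, 214, 237, 275, 307, 378 → MAD = 193

193 ms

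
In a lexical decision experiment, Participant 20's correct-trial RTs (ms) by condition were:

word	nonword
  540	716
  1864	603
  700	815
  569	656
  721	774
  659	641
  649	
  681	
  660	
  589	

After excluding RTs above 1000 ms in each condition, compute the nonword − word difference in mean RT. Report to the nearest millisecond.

word: exclude 1864
M(word) = 5768/9 = 640.889
M(nonword) = 4205/6 = 700.833
Difference = 700.833 − 640.889 = 59.944 ms

60 ms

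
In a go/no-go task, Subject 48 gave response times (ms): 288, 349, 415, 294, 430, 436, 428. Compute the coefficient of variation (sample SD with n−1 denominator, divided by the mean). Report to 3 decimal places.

n = 7, Σ = 2640, M = 377.1429
Σ(x−M)² = 25928.857; s = √(25928.857/6) = 65.7379
CV = 65.7379 / 377.1429 = 0.17431

0.174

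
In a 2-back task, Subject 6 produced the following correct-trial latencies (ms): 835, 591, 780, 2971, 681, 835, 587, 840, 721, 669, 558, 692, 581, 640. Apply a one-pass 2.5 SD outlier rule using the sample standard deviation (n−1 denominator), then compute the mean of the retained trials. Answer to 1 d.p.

n = 14, ΣRT = 11981, M = 855.786
Σ(x−M)² = 4944524.36; s = √(4944524.36/13) = 616.724
Cutoffs: 855.786 ± 2.5·616.724 → [-686.0, 2397.6]
Outside: 2971 → excluded.
Retained (n=13): Σ = 9010, mean = 9010/13 = 693.077

693.1 ms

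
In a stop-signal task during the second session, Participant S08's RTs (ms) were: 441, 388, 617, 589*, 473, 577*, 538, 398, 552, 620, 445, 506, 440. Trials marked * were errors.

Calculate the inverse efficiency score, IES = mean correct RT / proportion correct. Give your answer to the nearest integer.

582 ms

Correct trials (n=11): 441, 388, 617, 473, 538, 398, 552, 620, 445, 506, 440
Mean correct RT = 5418/11 = 492.5455 ms
Proportion correct = 11/13
IES = 492.5455 / (11/13) = 582.099 ms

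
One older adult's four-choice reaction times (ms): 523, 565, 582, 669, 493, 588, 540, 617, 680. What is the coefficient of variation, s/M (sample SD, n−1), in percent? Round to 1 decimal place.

10.8%

n = 9, Σ = 5257, M = 584.1111
Σ(x−M)² = 31848.889; s = √(31848.889/8) = 63.0960
CV = 63.0960 / 584.1111 = 0.10802 = 10.802%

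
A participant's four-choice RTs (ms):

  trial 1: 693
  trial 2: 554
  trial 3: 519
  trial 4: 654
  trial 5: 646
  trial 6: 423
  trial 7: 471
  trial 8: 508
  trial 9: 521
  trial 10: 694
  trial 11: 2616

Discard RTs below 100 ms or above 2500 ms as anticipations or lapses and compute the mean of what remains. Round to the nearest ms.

Excluded: 2616
Retained (n=10): Σ = 5683
Mean = 5683/10 = 568.3000

568 ms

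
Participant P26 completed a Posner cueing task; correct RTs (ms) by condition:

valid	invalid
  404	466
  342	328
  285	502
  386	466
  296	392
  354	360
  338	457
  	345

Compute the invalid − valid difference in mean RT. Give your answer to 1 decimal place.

M(valid) = 2405/7 = 343.571
M(invalid) = 3316/8 = 414.500
Difference = 414.500 − 343.571 = 70.929 ms

70.9 ms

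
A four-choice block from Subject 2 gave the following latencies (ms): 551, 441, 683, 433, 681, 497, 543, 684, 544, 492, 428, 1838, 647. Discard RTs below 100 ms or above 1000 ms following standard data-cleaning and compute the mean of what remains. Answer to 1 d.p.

552.0 ms

Excluded: 1838
Retained (n=12): Σ = 6624
Mean = 6624/12 = 552.0000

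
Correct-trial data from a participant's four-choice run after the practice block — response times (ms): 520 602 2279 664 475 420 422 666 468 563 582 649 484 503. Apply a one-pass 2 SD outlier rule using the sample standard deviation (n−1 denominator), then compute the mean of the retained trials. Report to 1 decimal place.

n = 14, ΣRT = 9297, M = 664.071
Σ(x−M)² = 2900516.93; s = √(2900516.93/13) = 472.352
Cutoffs: 664.071 ± 2·472.352 → [-280.6, 1608.8]
Outside: 2279 → excluded.
Retained (n=13): Σ = 7018, mean = 7018/13 = 539.846

539.8 ms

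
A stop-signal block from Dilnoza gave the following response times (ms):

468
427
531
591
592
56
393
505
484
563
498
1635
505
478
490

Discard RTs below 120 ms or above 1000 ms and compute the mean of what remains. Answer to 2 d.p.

501.92 ms

Excluded: 56, 1635
Retained (n=13): Σ = 6525
Mean = 6525/13 = 501.9231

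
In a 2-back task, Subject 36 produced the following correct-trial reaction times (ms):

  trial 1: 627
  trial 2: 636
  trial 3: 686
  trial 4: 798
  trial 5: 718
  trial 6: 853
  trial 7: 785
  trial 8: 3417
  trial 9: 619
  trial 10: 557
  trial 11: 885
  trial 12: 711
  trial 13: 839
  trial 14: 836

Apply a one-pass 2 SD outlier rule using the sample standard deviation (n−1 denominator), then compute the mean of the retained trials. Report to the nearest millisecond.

735 ms

n = 14, ΣRT = 12967, M = 926.214
Σ(x−M)² = 6815024.36; s = √(6815024.36/13) = 724.039
Cutoffs: 926.214 ± 2·724.039 → [-521.9, 2374.3]
Outside: 3417 → excluded.
Retained (n=13): Σ = 9550, mean = 9550/13 = 734.615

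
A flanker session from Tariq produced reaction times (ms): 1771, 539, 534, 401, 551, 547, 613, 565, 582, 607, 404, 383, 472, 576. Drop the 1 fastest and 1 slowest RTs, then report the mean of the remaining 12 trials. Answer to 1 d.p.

Sorted: 383, 401, 404, 472, 534, 539, 547, 551, 565, 576, 582, 607, 613, 1771
Drop lowest 1 (383) and highest 1 (1771)
Remaining (n=12): Σ = 6391, mean = 6391/12 = 532.583

532.6 ms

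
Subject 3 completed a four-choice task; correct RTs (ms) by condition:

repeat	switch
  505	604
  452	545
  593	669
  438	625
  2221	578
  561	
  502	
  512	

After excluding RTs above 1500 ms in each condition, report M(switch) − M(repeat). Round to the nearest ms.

repeat: exclude 2221
M(repeat) = 3563/7 = 509.000
M(switch) = 3021/5 = 604.200
Difference = 604.200 − 509.000 = 95.200 ms

95 ms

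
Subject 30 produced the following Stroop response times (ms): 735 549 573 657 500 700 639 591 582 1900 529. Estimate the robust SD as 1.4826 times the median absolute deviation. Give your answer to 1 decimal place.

91.9 ms

Sorted: 500, 529, 549, 573, 582, 591, 639, 657, 700, 735, 1900 → median = 591
|x − 591| sorted: 0, 9, 18, 42, 48, 62, 66, 91, 109, 144, 1309 → MAD = 62
Robust SD ≈ 1.4826 × 62 = 91.921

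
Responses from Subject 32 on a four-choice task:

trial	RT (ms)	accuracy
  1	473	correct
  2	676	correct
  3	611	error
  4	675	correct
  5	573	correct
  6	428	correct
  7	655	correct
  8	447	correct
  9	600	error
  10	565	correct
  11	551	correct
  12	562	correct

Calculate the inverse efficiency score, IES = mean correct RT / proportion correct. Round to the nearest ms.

673 ms

Correct trials (n=10): 473, 676, 675, 573, 428, 655, 447, 565, 551, 562
Mean correct RT = 5605/10 = 560.5000 ms
Proportion correct = 10/12
IES = 560.5000 / (10/12) = 672.600 ms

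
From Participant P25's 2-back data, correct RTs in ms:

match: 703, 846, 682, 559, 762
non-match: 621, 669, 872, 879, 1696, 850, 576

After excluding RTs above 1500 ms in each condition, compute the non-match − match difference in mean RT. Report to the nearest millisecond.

34 ms

non-match: exclude 1696
M(match) = 3552/5 = 710.400
M(non-match) = 4467/6 = 744.500
Difference = 744.500 − 710.400 = 34.100 ms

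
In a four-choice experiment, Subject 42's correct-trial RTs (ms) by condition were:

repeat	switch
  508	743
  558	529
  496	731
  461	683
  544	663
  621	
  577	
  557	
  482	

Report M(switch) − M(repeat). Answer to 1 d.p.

136.0 ms

M(repeat) = 4804/9 = 533.778
M(switch) = 3349/5 = 669.800
Difference = 669.800 − 533.778 = 136.022 ms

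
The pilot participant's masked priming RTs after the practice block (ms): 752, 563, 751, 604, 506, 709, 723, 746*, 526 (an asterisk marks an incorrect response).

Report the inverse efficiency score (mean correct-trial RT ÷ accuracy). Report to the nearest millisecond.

722 ms

Correct trials (n=8): 752, 563, 751, 604, 506, 709, 723, 526
Mean correct RT = 5134/8 = 641.7500 ms
Proportion correct = 8/9
IES = 641.7500 / (8/9) = 721.969 ms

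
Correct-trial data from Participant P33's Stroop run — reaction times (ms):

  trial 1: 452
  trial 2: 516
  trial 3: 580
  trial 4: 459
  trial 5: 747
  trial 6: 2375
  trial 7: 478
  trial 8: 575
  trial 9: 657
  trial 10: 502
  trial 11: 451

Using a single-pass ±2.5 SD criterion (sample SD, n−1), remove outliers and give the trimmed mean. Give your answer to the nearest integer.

542 ms

n = 11, ΣRT = 7792, M = 708.364
Σ(x−M)² = 3142868.55; s = √(3142868.55/10) = 560.613
Cutoffs: 708.364 ± 2.5·560.613 → [-693.2, 2109.9]
Outside: 2375 → excluded.
Retained (n=10): Σ = 5417, mean = 5417/10 = 541.700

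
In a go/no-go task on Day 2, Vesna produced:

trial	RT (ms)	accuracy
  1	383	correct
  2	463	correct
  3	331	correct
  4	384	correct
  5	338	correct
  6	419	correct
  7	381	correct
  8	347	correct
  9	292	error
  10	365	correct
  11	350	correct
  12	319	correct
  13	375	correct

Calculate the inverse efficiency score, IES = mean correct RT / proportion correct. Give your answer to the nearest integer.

Correct trials (n=12): 383, 463, 331, 384, 338, 419, 381, 347, 365, 350, 319, 375
Mean correct RT = 4455/12 = 371.2500 ms
Proportion correct = 12/13
IES = 371.2500 / (12/13) = 402.188 ms

402 ms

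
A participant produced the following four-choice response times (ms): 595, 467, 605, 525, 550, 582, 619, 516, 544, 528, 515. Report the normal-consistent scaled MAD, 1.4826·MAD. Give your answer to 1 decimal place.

Sorted: 467, 515, 516, 525, 528, 544, 550, 582, 595, 605, 619 → median = 544
|x − 544| sorted: 0, 6, 16, 19, 28, 29, 38, 51, 61, 75, 77 → MAD = 29
Robust SD ≈ 1.4826 × 29 = 42.995

43.0 ms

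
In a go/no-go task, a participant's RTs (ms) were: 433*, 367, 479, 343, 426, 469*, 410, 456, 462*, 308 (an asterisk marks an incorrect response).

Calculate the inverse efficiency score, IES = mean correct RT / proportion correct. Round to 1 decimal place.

569.2 ms

Correct trials (n=7): 367, 479, 343, 426, 410, 456, 308
Mean correct RT = 2789/7 = 398.4286 ms
Proportion correct = 7/10
IES = 398.4286 / (7/10) = 569.184 ms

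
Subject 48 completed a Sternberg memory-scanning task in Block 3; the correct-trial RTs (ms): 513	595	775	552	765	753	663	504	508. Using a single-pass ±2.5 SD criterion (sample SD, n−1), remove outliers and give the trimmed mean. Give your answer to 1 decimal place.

625.3 ms

n = 9, ΣRT = 5628, M = 625.333
Σ(x−M)² = 107030.00; s = √(107030.00/8) = 115.667
Cutoffs: 625.333 ± 2.5·115.667 → [336.2, 914.5]
No RTs fall outside the cutoffs; all 9 retained. Mean = 5628/9 = 625.333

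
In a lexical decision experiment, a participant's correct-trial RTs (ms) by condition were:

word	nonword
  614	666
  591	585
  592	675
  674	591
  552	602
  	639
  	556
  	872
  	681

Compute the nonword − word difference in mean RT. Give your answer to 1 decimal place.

47.3 ms

M(word) = 3023/5 = 604.600
M(nonword) = 5867/9 = 651.889
Difference = 651.889 − 604.600 = 47.289 ms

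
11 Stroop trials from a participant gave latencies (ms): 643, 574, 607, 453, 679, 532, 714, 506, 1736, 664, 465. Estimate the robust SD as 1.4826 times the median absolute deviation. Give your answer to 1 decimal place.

111.2 ms

Sorted: 453, 465, 506, 532, 574, 607, 643, 664, 679, 714, 1736 → median = 607
|x − 607| sorted: 0, 33, 36, 57, 72, 75, 101, 107, 142, 154, 1129 → MAD = 75
Robust SD ≈ 1.4826 × 75 = 111.195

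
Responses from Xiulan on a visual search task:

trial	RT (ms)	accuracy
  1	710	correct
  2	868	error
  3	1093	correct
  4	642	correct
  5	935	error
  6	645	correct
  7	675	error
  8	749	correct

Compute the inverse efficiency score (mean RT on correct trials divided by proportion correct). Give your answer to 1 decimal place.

1228.5 ms

Correct trials (n=5): 710, 1093, 642, 645, 749
Mean correct RT = 3839/5 = 767.8000 ms
Proportion correct = 5/8
IES = 767.8000 / (5/8) = 1228.480 ms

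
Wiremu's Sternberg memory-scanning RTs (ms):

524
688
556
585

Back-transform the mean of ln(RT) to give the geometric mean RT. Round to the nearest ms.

585 ms

ln(RT): 6.2615, 6.5338, 6.3208, 6.3716
Mean ln(RT) = 25.4877/4 = 6.37192
Geometric mean = exp(6.37192) = 585.18 ms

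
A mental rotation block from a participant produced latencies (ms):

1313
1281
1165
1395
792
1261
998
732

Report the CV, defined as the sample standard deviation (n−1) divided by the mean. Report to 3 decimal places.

0.223

n = 8, Σ = 8937, M = 1117.1250
Σ(x−M)² = 433646.875; s = √(433646.875/7) = 248.8967
CV = 248.8967 / 1117.1250 = 0.22280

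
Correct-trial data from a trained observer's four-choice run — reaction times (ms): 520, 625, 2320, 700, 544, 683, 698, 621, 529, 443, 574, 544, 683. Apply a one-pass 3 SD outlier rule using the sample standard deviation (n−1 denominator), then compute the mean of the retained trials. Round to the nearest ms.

n = 13, ΣRT = 9484, M = 729.538
Σ(x−M)² = 2817743.23; s = √(2817743.23/12) = 484.574
Cutoffs: 729.538 ± 3·484.574 → [-724.2, 2183.3]
Outside: 2320 → excluded.
Retained (n=12): Σ = 7164, mean = 7164/12 = 597.000

597 ms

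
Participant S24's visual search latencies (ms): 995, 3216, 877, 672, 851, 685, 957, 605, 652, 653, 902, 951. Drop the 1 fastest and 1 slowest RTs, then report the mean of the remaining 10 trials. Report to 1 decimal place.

819.5 ms

Sorted: 605, 652, 653, 672, 685, 851, 877, 902, 951, 957, 995, 3216
Drop lowest 1 (605) and highest 1 (3216)
Remaining (n=10): Σ = 8195, mean = 8195/10 = 819.500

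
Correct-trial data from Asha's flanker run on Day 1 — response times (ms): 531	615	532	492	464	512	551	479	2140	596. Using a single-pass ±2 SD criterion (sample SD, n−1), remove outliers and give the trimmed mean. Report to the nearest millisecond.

n = 10, ΣRT = 6912, M = 691.200
Σ(x−M)² = 2352997.60; s = √(2352997.60/9) = 511.316
Cutoffs: 691.200 ± 2·511.316 → [-331.4, 1713.8]
Outside: 2140 → excluded.
Retained (n=9): Σ = 4772, mean = 4772/9 = 530.222

530 ms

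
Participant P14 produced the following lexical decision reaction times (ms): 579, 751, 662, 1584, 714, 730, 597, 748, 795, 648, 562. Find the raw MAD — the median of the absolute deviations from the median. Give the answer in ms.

66 ms

Sorted: 562, 579, 597, 648, 662, 714, 730, 748, 751, 795, 1584 → median = 714
|x − 714|: 135, 37, 52, 870, 0, 16, 117, 34, 81, 66, 152
Sorted deviations: 0, 16, 34, 37, 52, 66, 81, 117, 135, 152, 870 → MAD = 66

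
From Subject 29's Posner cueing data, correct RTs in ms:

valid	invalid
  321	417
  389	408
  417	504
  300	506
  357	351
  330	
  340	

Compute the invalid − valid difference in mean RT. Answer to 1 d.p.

86.6 ms

M(valid) = 2454/7 = 350.571
M(invalid) = 2186/5 = 437.200
Difference = 437.200 − 350.571 = 86.629 ms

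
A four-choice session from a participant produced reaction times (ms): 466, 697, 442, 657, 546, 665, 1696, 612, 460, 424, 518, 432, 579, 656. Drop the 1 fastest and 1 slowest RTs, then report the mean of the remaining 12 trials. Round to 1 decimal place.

Sorted: 424, 432, 442, 460, 466, 518, 546, 579, 612, 656, 657, 665, 697, 1696
Drop lowest 1 (424) and highest 1 (1696)
Remaining (n=12): Σ = 6730, mean = 6730/12 = 560.833

560.8 ms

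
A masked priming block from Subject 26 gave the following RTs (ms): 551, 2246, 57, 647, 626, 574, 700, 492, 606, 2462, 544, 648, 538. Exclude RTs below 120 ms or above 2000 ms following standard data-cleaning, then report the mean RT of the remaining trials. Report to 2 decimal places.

592.60 ms

Excluded: 57, 2246, 2462
Retained (n=10): Σ = 5926
Mean = 5926/10 = 592.6000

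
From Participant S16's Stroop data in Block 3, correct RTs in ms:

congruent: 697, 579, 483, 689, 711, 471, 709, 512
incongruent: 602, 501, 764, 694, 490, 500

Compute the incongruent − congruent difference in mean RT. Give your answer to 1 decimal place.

-14.5 ms

M(congruent) = 4851/8 = 606.375
M(incongruent) = 3551/6 = 591.833
Difference = 591.833 − 606.375 = -14.542 ms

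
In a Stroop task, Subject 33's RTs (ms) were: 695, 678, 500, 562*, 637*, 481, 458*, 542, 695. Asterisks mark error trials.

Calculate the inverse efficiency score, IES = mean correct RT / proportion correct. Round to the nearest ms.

898 ms

Correct trials (n=6): 695, 678, 500, 481, 542, 695
Mean correct RT = 3591/6 = 598.5000 ms
Proportion correct = 6/9
IES = 598.5000 / (6/9) = 897.750 ms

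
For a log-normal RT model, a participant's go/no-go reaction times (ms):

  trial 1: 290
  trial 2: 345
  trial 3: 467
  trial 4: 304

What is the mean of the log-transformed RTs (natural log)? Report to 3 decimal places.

ln(RT): 5.6699, 5.8435, 6.1463, 5.7170
Σ ln(RT) = 23.3768
Mean = 23.3768/4 = 5.84420

5.844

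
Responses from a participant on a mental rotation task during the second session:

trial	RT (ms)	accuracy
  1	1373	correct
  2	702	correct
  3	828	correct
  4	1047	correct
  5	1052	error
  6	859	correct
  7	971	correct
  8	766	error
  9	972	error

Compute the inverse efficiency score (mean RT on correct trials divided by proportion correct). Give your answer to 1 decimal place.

Correct trials (n=6): 1373, 702, 828, 1047, 859, 971
Mean correct RT = 5780/6 = 963.3333 ms
Proportion correct = 6/9
IES = 963.3333 / (6/9) = 1445.000 ms

1445.0 ms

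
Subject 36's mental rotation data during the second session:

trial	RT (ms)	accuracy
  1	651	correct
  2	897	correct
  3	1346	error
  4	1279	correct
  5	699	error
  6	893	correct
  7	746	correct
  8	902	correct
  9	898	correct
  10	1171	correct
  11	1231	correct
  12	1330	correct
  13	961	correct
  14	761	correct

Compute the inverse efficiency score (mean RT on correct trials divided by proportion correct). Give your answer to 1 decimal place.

1139.4 ms

Correct trials (n=12): 651, 897, 1279, 893, 746, 902, 898, 1171, 1231, 1330, 961, 761
Mean correct RT = 11720/12 = 976.6667 ms
Proportion correct = 12/14
IES = 976.6667 / (12/14) = 1139.444 ms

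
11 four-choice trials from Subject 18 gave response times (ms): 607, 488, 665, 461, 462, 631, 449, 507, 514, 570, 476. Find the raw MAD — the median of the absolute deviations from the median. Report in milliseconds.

46 ms

Sorted: 449, 461, 462, 476, 488, 507, 514, 570, 607, 631, 665 → median = 507
|x − 507|: 100, 19, 158, 46, 45, 124, 58, 0, 7, 63, 31
Sorted deviations: 0, 7, 19, 31, 45, 46, 58, 63, 100, 124, 158 → MAD = 46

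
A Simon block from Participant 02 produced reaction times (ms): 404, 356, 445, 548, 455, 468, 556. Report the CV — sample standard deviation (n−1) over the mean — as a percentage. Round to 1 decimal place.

15.6%

n = 7, Σ = 3232, M = 461.7143
Σ(x−M)² = 31205.429; s = √(31205.429/6) = 72.1173
CV = 72.1173 / 461.7143 = 0.15619 = 15.619%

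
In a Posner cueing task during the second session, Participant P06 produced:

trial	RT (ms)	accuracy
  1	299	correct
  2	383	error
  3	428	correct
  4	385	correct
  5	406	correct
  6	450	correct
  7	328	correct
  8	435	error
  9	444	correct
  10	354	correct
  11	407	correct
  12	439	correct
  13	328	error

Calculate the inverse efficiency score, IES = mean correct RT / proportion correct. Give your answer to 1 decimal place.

512.2 ms

Correct trials (n=10): 299, 428, 385, 406, 450, 328, 444, 354, 407, 439
Mean correct RT = 3940/10 = 394.0000 ms
Proportion correct = 10/13
IES = 394.0000 / (10/13) = 512.200 ms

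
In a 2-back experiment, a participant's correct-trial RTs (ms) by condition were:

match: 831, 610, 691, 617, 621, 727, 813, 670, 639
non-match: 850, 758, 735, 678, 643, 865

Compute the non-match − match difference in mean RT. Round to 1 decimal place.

63.8 ms

M(match) = 6219/9 = 691.000
M(non-match) = 4529/6 = 754.833
Difference = 754.833 − 691.000 = 63.833 ms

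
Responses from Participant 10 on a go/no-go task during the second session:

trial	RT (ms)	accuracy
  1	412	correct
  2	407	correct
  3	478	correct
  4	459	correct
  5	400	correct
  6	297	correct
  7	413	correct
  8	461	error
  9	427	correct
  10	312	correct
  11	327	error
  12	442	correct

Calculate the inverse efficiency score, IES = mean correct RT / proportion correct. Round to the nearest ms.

Correct trials (n=10): 412, 407, 478, 459, 400, 297, 413, 427, 312, 442
Mean correct RT = 4047/10 = 404.7000 ms
Proportion correct = 10/12
IES = 404.7000 / (10/12) = 485.640 ms

486 ms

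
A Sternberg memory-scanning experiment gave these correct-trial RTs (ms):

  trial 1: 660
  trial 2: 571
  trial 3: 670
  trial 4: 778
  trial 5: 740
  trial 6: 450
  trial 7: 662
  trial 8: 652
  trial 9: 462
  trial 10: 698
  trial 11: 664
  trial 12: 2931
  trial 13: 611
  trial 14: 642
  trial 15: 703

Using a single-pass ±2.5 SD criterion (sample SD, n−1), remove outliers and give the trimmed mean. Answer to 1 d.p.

640.2 ms

n = 15, ΣRT = 11894, M = 792.933
Σ(x−M)² = 5010122.93; s = √(5010122.93/14) = 598.219
Cutoffs: 792.933 ± 2.5·598.219 → [-702.6, 2288.5]
Outside: 2931 → excluded.
Retained (n=14): Σ = 8963, mean = 8963/14 = 640.214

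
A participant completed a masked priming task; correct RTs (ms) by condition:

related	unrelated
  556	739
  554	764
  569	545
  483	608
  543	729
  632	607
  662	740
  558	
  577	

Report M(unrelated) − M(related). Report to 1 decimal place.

105.6 ms

M(related) = 5134/9 = 570.444
M(unrelated) = 4732/7 = 676.000
Difference = 676.000 − 570.444 = 105.556 ms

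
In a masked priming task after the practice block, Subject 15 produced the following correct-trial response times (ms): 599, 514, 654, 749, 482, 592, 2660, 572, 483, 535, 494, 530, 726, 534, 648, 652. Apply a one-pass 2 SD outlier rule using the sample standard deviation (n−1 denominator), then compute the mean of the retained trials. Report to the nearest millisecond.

584 ms

n = 16, ΣRT = 11424, M = 714.000
Σ(x−M)² = 4142240.00; s = √(4142240.00/15) = 525.499
Cutoffs: 714.000 ± 2·525.499 → [-337.0, 1765.0]
Outside: 2660 → excluded.
Retained (n=15): Σ = 8764, mean = 8764/15 = 584.267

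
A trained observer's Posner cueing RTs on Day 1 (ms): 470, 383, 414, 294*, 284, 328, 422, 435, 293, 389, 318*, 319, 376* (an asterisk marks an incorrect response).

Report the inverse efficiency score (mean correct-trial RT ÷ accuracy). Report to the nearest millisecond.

Correct trials (n=10): 470, 383, 414, 284, 328, 422, 435, 293, 389, 319
Mean correct RT = 3737/10 = 373.7000 ms
Proportion correct = 10/13
IES = 373.7000 / (10/13) = 485.810 ms

486 ms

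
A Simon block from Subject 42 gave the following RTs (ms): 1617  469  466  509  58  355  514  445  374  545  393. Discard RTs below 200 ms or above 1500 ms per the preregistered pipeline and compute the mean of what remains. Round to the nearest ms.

Excluded: 58, 1617
Retained (n=9): Σ = 4070
Mean = 4070/9 = 452.2222

452 ms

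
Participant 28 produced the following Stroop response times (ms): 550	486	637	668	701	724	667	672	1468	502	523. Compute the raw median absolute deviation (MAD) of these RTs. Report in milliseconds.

57 ms

Sorted: 486, 502, 523, 550, 637, 667, 668, 672, 701, 724, 1468 → median = 667
|x − 667|: 117, 181, 30, 1, 34, 57, 0, 5, 801, 165, 144
Sorted deviations: 0, 1, 5, 30, 34, 57, 117, 144, 165, 181, 801 → MAD = 57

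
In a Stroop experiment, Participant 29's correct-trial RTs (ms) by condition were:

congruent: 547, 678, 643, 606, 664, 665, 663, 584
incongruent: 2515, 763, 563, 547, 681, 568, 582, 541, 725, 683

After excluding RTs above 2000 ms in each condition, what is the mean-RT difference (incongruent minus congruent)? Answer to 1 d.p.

incongruent: exclude 2515
M(congruent) = 5050/8 = 631.250
M(incongruent) = 5653/9 = 628.111
Difference = 628.111 − 631.250 = -3.139 ms

-3.1 ms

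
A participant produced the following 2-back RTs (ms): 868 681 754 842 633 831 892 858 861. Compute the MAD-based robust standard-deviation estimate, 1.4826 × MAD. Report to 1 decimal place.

Sorted: 633, 681, 754, 831, 842, 858, 861, 868, 892 → median = 842
|x − 842| sorted: 0, 11, 16, 19, 26, 50, 88, 161, 209 → MAD = 26
Robust SD ≈ 1.4826 × 26 = 38.548

38.5 ms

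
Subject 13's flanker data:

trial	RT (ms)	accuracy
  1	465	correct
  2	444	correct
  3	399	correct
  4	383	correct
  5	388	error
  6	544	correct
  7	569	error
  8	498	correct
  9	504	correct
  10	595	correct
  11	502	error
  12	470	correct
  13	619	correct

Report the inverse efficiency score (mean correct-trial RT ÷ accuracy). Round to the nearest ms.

Correct trials (n=10): 465, 444, 399, 383, 544, 498, 504, 595, 470, 619
Mean correct RT = 4921/10 = 492.1000 ms
Proportion correct = 10/13
IES = 492.1000 / (10/13) = 639.730 ms

640 ms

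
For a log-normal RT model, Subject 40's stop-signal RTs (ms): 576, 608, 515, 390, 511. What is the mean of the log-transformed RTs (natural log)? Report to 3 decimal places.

ln(RT): 6.3561, 6.4102, 6.2442, 5.9661, 6.2364
Σ ln(RT) = 31.2130
Mean = 31.2130/5 = 6.24259

6.243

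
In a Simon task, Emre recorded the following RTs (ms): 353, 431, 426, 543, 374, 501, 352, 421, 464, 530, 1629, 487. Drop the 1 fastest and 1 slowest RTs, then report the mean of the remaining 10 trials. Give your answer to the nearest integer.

453 ms

Sorted: 352, 353, 374, 421, 426, 431, 464, 487, 501, 530, 543, 1629
Drop lowest 1 (352) and highest 1 (1629)
Remaining (n=10): Σ = 4530, mean = 4530/10 = 453.000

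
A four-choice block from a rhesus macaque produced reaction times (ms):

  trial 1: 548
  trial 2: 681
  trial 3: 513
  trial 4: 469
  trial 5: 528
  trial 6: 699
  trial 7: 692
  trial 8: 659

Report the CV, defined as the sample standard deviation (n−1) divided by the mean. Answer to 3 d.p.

0.156

n = 8, Σ = 4789, M = 598.6250
Σ(x−M)² = 60909.875; s = √(60909.875/7) = 93.2814
CV = 93.2814 / 598.6250 = 0.15583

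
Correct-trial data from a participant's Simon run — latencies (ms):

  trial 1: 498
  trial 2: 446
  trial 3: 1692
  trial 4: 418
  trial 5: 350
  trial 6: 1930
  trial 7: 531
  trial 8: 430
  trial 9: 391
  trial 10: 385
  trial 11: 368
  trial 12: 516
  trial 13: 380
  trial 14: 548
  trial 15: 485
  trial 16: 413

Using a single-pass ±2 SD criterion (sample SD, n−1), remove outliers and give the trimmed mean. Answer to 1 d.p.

439.9 ms

n = 16, ΣRT = 9781, M = 611.312
Σ(x−M)² = 3372805.44; s = √(3372805.44/15) = 474.187
Cutoffs: 611.312 ± 2·474.187 → [-337.1, 1559.7]
Outside: 1692, 1930 → excluded.
Retained (n=14): Σ = 6159, mean = 6159/14 = 439.929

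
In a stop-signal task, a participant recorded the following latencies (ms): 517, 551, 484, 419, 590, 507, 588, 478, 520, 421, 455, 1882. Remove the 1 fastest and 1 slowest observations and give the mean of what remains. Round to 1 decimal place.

511.1 ms

Sorted: 419, 421, 455, 478, 484, 507, 517, 520, 551, 588, 590, 1882
Drop lowest 1 (419) and highest 1 (1882)
Remaining (n=10): Σ = 5111, mean = 5111/10 = 511.100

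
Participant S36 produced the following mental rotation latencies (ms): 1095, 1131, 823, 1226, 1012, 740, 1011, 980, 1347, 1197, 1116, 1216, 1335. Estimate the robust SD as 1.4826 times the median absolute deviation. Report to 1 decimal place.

Sorted: 740, 823, 980, 1011, 1012, 1095, 1116, 1131, 1197, 1216, 1226, 1335, 1347 → median = 1116
|x − 1116| sorted: 0, 15, 21, 81, 100, 104, 105, 110, 136, 219, 231, 293, 376 → MAD = 105
Robust SD ≈ 1.4826 × 105 = 155.673

155.7 ms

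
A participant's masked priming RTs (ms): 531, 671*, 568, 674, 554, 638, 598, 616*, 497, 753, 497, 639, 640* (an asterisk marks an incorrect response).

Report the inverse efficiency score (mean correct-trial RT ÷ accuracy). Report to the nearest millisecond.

Correct trials (n=10): 531, 568, 674, 554, 638, 598, 497, 753, 497, 639
Mean correct RT = 5949/10 = 594.9000 ms
Proportion correct = 10/13
IES = 594.9000 / (10/13) = 773.370 ms

773 ms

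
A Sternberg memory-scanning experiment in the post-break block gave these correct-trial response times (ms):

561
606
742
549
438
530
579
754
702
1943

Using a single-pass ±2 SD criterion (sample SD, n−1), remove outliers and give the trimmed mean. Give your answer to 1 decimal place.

606.8 ms

n = 10, ΣRT = 7404, M = 740.400
Σ(x−M)² = 1696554.40; s = √(1696554.40/9) = 434.173
Cutoffs: 740.400 ± 2·434.173 → [-127.9, 1608.7]
Outside: 1943 → excluded.
Retained (n=9): Σ = 5461, mean = 5461/9 = 606.778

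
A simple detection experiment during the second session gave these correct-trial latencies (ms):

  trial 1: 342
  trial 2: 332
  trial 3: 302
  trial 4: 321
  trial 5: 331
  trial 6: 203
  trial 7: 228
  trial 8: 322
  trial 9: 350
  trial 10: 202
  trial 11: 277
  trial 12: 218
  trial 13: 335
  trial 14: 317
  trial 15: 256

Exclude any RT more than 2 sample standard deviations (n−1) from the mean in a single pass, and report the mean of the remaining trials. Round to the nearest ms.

n = 15, ΣRT = 4336, M = 289.067
Σ(x−M)² = 40284.93; s = √(40284.93/14) = 53.642
Cutoffs: 289.067 ± 2·53.642 → [181.8, 396.4]
No RTs fall outside the cutoffs; all 15 retained. Mean = 4336/15 = 289.067

289 ms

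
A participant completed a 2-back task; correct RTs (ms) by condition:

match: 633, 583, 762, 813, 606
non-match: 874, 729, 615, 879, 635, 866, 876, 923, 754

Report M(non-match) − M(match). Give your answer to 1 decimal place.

M(match) = 3397/5 = 679.400
M(non-match) = 7151/9 = 794.556
Difference = 794.556 − 679.400 = 115.156 ms

115.2 ms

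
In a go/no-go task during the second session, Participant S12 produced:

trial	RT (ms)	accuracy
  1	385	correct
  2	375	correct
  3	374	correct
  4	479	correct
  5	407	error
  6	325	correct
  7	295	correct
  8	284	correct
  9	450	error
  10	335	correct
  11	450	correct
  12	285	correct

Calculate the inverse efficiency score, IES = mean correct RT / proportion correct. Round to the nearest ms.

Correct trials (n=10): 385, 375, 374, 479, 325, 295, 284, 335, 450, 285
Mean correct RT = 3587/10 = 358.7000 ms
Proportion correct = 10/12
IES = 358.7000 / (10/12) = 430.440 ms

430 ms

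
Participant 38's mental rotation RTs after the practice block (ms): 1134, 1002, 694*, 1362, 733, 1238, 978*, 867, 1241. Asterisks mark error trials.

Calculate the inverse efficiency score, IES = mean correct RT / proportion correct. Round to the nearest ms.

Correct trials (n=7): 1134, 1002, 1362, 733, 1238, 867, 1241
Mean correct RT = 7577/7 = 1082.4286 ms
Proportion correct = 7/9
IES = 1082.4286 / (7/9) = 1391.694 ms

1392 ms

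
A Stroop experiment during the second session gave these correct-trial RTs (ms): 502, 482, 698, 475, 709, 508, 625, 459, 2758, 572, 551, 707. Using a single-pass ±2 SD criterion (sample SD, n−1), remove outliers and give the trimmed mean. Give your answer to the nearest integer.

n = 12, ΣRT = 9046, M = 753.833
Σ(x−M)² = 4477229.67; s = √(4477229.67/11) = 637.982
Cutoffs: 753.833 ± 2·637.982 → [-522.1, 2029.8]
Outside: 2758 → excluded.
Retained (n=11): Σ = 6288, mean = 6288/11 = 571.636

572 ms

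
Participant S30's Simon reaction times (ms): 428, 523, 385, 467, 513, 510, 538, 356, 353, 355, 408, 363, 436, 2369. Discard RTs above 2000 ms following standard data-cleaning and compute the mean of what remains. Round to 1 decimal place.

Excluded: 2369
Retained (n=13): Σ = 5635
Mean = 5635/13 = 433.4615

433.5 ms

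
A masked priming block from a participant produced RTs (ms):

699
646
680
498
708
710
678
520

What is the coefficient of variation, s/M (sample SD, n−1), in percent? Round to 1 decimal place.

n = 8, Σ = 5139, M = 642.3750
Σ(x−M)² = 50603.875; s = √(50603.875/7) = 85.0243
CV = 85.0243 / 642.3750 = 0.13236 = 13.236%

13.2%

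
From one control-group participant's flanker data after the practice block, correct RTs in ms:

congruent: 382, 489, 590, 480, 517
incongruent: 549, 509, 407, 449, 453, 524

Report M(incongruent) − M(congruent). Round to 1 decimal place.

-9.8 ms

M(congruent) = 2458/5 = 491.600
M(incongruent) = 2891/6 = 481.833
Difference = 481.833 − 491.600 = -9.767 ms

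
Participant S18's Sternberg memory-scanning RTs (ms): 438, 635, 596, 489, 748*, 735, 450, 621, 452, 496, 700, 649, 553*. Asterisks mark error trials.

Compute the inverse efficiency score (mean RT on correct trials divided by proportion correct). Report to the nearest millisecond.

Correct trials (n=11): 438, 635, 596, 489, 735, 450, 621, 452, 496, 700, 649
Mean correct RT = 6261/11 = 569.1818 ms
Proportion correct = 11/13
IES = 569.1818 / (11/13) = 672.669 ms

673 ms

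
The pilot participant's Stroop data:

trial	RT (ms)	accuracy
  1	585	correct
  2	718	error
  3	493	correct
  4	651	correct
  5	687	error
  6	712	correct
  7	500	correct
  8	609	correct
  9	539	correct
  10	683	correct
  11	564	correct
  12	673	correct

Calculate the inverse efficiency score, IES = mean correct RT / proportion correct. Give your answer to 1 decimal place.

721.1 ms

Correct trials (n=10): 585, 493, 651, 712, 500, 609, 539, 683, 564, 673
Mean correct RT = 6009/10 = 600.9000 ms
Proportion correct = 10/12
IES = 600.9000 / (10/12) = 721.080 ms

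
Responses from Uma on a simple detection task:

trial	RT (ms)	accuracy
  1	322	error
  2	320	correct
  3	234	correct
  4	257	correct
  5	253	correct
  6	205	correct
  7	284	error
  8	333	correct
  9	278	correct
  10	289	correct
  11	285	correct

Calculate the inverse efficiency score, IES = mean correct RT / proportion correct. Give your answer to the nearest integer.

Correct trials (n=9): 320, 234, 257, 253, 205, 333, 278, 289, 285
Mean correct RT = 2454/9 = 272.6667 ms
Proportion correct = 9/11
IES = 272.6667 / (9/11) = 333.259 ms

333 ms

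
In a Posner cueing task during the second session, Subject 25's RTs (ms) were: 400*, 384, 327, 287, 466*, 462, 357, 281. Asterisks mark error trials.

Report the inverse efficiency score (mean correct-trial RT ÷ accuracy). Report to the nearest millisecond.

466 ms

Correct trials (n=6): 384, 327, 287, 462, 357, 281
Mean correct RT = 2098/6 = 349.6667 ms
Proportion correct = 6/8
IES = 349.6667 / (6/8) = 466.222 ms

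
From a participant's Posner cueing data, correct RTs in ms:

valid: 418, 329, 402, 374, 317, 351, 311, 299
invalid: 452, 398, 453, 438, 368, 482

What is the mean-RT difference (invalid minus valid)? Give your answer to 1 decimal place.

M(valid) = 2801/8 = 350.125
M(invalid) = 2591/6 = 431.833
Difference = 431.833 − 350.125 = 81.708 ms

81.7 ms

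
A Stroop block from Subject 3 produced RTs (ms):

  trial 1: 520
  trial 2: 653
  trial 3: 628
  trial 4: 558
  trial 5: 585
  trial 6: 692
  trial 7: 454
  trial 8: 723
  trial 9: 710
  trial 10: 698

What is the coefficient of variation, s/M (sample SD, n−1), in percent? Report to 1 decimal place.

n = 10, Σ = 6221, M = 622.1000
Σ(x−M)² = 73710.900; s = √(73710.900/9) = 90.4992
CV = 90.4992 / 622.1000 = 0.14547 = 14.547%

14.5%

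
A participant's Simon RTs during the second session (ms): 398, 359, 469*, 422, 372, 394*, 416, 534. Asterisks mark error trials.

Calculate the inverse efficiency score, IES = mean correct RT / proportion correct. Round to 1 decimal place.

Correct trials (n=6): 398, 359, 422, 372, 416, 534
Mean correct RT = 2501/6 = 416.8333 ms
Proportion correct = 6/8
IES = 416.8333 / (6/8) = 555.778 ms

555.8 ms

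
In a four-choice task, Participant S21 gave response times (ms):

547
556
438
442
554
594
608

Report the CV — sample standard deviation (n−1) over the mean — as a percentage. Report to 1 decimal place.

n = 7, Σ = 3739, M = 534.1429
Σ(x−M)² = 27808.857; s = √(27808.857/6) = 68.0794
CV = 68.0794 / 534.1429 = 0.12746 = 12.746%

12.7%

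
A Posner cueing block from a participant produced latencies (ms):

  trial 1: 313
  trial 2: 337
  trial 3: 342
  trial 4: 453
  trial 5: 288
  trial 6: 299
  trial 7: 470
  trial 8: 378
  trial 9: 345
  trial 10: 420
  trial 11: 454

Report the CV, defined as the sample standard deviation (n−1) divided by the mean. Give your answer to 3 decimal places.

0.178

n = 11, Σ = 4099, M = 372.6364
Σ(x−M)² = 43944.545; s = √(43944.545/10) = 66.2907
CV = 66.2907 / 372.6364 = 0.17790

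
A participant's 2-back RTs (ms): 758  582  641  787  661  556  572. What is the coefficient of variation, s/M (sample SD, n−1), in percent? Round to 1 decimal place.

n = 7, Σ = 4557, M = 651.0000
Σ(x−M)² = 50172.000; s = √(50172.000/6) = 91.4440
CV = 91.4440 / 651.0000 = 0.14047 = 14.047%

14.0%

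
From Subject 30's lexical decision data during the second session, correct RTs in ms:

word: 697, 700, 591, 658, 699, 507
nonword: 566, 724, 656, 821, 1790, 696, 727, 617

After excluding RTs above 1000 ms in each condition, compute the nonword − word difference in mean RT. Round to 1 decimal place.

nonword: exclude 1790
M(word) = 3852/6 = 642.000
M(nonword) = 4807/7 = 686.714
Difference = 686.714 − 642.000 = 44.714 ms

44.7 ms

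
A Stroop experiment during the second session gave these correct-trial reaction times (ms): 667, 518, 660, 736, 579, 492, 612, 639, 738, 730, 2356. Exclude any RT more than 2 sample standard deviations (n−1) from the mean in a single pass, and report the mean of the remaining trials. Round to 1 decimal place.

637.1 ms

n = 11, ΣRT = 8727, M = 793.364
Σ(x−M)² = 2755274.55; s = √(2755274.55/10) = 524.907
Cutoffs: 793.364 ± 2·524.907 → [-256.5, 1843.2]
Outside: 2356 → excluded.
Retained (n=10): Σ = 6371, mean = 6371/10 = 637.100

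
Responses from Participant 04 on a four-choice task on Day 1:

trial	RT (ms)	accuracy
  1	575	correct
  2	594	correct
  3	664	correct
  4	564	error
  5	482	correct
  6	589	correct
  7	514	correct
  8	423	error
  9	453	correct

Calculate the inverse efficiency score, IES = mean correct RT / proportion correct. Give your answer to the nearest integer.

711 ms

Correct trials (n=7): 575, 594, 664, 482, 589, 514, 453
Mean correct RT = 3871/7 = 553.0000 ms
Proportion correct = 7/9
IES = 553.0000 / (7/9) = 711.000 ms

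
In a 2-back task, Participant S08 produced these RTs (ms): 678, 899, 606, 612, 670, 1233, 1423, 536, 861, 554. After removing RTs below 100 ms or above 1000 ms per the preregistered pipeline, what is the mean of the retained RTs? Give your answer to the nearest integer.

Excluded: 1233, 1423
Retained (n=8): Σ = 5416
Mean = 5416/8 = 677.0000

677 ms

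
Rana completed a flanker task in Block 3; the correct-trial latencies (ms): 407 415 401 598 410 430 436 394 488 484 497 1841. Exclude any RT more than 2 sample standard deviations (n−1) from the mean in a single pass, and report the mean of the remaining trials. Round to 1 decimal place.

n = 12, ΣRT = 6801, M = 566.750
Σ(x−M)² = 1808834.25; s = √(1808834.25/11) = 405.511
Cutoffs: 566.750 ± 2·405.511 → [-244.3, 1377.8]
Outside: 1841 → excluded.
Retained (n=11): Σ = 4960, mean = 4960/11 = 450.909

450.9 ms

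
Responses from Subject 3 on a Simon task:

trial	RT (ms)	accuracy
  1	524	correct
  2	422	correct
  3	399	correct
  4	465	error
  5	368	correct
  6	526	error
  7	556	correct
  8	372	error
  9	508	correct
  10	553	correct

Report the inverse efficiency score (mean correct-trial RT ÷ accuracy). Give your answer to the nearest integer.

680 ms

Correct trials (n=7): 524, 422, 399, 368, 556, 508, 553
Mean correct RT = 3330/7 = 475.7143 ms
Proportion correct = 7/10
IES = 475.7143 / (7/10) = 679.592 ms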